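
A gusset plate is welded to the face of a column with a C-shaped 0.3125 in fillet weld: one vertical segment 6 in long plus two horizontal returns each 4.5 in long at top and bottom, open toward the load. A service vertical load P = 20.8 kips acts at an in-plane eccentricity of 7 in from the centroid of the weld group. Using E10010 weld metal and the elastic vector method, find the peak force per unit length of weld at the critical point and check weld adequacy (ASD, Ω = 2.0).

E100XX → F_EXX = 100 ksi.
Total weld length L_w = 15 in. Treat welds as unit-width lines.
Centroid: x̄ = 2×4.5×2.25 / 15 = 1.35 in from the vertical weld.
Polar moment about centroid: J = I_x + I_y = [6³/12 + 2×4.5×3²] + [6×1.35² + 2(4.5³/12 + 4.5×0.9²)] = 132.4 in³.
Direct shear f_v = P/L_w = 20.8 / 15 = 1.387 kip/in (vertical).
Torsion M = P·e = 20.8 × 7 = 145.6 kip·in.
Critical point at (x, y) = (3.15, 3) from centroid. f_tx = M·y/J = 3.299 kip/in; f_ty = M·x/J = 3.464 kip/in.
Resultant f_max = √[f_tx² + (f_v + f_ty)²] = √[3.299² + (1.387 + 3.464)²] = 5.866 kip/in.
Capacity per unit length: r_n/Ω = (1/2.0) × 0.6 × 100 × (0.707 × 0.3125) = 6.628 kip/in.
5.866 ≤ 6.628 → adequate.

f_max ≈ 5.87 kip/in; adequate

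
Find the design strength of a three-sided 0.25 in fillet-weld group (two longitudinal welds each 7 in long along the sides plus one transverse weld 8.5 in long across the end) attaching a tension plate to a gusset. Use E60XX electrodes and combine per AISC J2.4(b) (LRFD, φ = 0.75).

E60XX → F_EXX = 60 ksi.
t_e = 0.707 × 0.25 = 0.1767 in.
R_nwl = 0.6 × 60 × 0.1767 × 14 = 89.08 kip (longitudinal, 2 welds).
R_nwt = 0.6 × 60 × 0.1767 × 8.5 = 54.09 kip (transverse, base value).
(i) R_nwl + R_nwt = 143.2 kip; (ii) 0.85 R_nwl + 1.5 R_nwt = 156.8 kip.
R_n = max = 156.8 kip [governs: (ii)]; φR_n = 117.6 kip.

φR_n ≈ 118 kip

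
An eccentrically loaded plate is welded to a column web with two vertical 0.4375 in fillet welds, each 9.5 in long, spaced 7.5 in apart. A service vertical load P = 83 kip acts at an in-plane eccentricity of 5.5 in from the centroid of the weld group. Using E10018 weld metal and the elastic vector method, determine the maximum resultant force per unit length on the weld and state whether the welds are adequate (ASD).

f_max ≈ 10 kip/in; NOT adequate

E100XX → F_EXX = 100 ksi.
Total weld length L_w = 19 in. Treat welds as unit-width lines.
Polar moment about centroid: J = 2[d³/12 + d(b/2)²] = 2[9.5³/12 + 9.5×3.75²] = 410.1 in³.
Direct shear f_v = P/L_w = 83 / 19 = 4.368 kip/in (vertical).
Torsion M = P·e = 83 × 5.5 = 456.5 kip·in.
Critical point at (x, y) = (3.75, 4.75) from centroid. f_tx = M·y/J = 5.288 kip/in; f_ty = M·x/J = 4.174 kip/in.
Resultant f_max = √[f_tx² + (f_v + f_ty)²] = √[5.288² + (4.368 + 4.174)²] = 10.05 kip/in.
Capacity per unit length: r_n/Ω = (1/2.0) × 0.6 × 100 × (0.707 × 0.4375) = 9.279 kip/in.
10.05 > 9.279 → NOT adequate.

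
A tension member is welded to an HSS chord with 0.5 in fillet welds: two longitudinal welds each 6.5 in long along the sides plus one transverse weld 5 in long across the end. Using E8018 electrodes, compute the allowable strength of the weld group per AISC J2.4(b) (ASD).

R_n/Ω ≈ 157 kip

E80XX → F_EXX = 80 ksi.
t_e = 0.707 × 0.5 = 0.3535 in.
R_nwl = 0.6 × 80 × 0.3535 × 13 = 220.6 kip (longitudinal, 2 welds).
R_nwt = 0.6 × 80 × 0.3535 × 5 = 84.84 kip (transverse, base value).
(i) R_nwl + R_nwt = 305.4 kip; (ii) 0.85 R_nwl + 1.5 R_nwt = 314.8 kip.
R_n = max = 314.8 kip [governs: (ii)]; R_n/Ω = 157.4 kip.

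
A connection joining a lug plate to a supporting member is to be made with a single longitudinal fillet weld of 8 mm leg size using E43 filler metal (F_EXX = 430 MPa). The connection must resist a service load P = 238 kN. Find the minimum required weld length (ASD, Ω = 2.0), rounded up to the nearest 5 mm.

Throat t_e = 0.707 × 8 = 5.656 mm.
r_n/Ω = (0.6 × 430 × 5.656) / 2.0 = 729.6 N/mm = 0.7296 kN/mm.
L_req = P / (r_n/Ω) = 238 / 0.7296 = 326.2 mm total.
Round up → use L = 330 mm.

L = 330 mm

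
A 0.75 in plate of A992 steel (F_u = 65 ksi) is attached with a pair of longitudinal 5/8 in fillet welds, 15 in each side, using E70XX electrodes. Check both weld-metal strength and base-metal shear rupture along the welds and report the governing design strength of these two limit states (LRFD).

E70XX → F_EXX = 70 ksi.
t_e = 0.707 × 0.625 = 0.4419 in; L = 30 in.
Weld metal: φR_n = 0.75 × 0.6 × 70 × 0.4419 × 30 = 417.6 kip.
Base metal (shear rupture): φR_n = 0.75 × 0.6 × 65 × 0.75 × 30 = 658.1 kip.
Governing: weld metal.

φR_n ≈ 418 kip (weld metal governs)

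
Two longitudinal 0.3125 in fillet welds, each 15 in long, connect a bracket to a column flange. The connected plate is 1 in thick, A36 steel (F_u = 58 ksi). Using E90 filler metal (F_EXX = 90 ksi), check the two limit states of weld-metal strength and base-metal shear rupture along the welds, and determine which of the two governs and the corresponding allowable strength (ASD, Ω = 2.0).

R_n/Ω ≈ 179 kips (weld metal governs)

t_e = 0.707 × 0.3125 = 0.2209 in; L = 30 in.
Weld metal: R_n/Ω = (1/2.0) × 0.6 × 90 × 0.2209 × 30 = 179 kips.
Base metal (shear rupture): R_n/Ω = (1/2.0) × 0.6 × 58 × 1 × 30 = 522 kips.
Governing: weld metal.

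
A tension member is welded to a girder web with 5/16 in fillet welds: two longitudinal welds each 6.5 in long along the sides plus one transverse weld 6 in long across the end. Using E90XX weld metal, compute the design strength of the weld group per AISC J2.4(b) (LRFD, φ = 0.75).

φR_n ≈ 179 kips

E90XX → F_EXX = 90 ksi.
t_e = 0.707 × 0.3125 = 0.2209 in.
R_nwl = 0.6 × 90 × 0.2209 × 13 = 155.1 kips (longitudinal, 2 welds).
R_nwt = 0.6 × 90 × 0.2209 × 6 = 71.58 kips (transverse, base value).
(i) R_nwl + R_nwt = 226.7 kips; (ii) 0.85 R_nwl + 1.5 R_nwt = 239.2 kips.
R_n = max = 239.2 kips [governs: (ii)]; φR_n = 179.4 kips.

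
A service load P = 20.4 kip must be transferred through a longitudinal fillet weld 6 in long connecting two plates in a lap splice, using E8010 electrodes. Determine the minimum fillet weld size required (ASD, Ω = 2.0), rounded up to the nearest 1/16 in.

E80XX → F_EXX = 80 ksi.
Total weld length L = 6 in.
Required throat t_e = P × Ω / (0.6 F_EXX × L) = 20.4 × 2.0 / (0.6 × 80 × 6) = 0.1417 in.
Required leg w = t_e / 0.707 = 0.2004 in → use 1/4 in.

w = 1/4 in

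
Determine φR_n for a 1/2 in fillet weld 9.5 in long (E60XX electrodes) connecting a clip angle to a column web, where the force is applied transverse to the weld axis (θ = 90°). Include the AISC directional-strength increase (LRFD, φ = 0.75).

E60XX → F_EXX = 60 ksi.
t_e = 0.707 × 0.5 = 0.3535 in; A_we = 0.3535 × 9.5 = 3.358 in².
Directional factor: 1.0 + 0.5 sin^1.5(90°) = 1.5.
F_nw = 0.6 × 60 × 1.5 = 54 ksi.
φR_n = 0.75 × 54 × 3.358 = 136 kip.

φR_n ≈ 136 kip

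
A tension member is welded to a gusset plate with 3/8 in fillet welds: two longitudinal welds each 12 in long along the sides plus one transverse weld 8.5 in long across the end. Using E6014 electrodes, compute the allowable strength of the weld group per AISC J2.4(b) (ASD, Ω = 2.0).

E60XX → F_EXX = 60 ksi.
t_e = 0.707 × 0.375 = 0.2651 in.
R_nwl = 0.6 × 60 × 0.2651 × 24 = 229.1 kip (longitudinal, 2 welds).
R_nwt = 0.6 × 60 × 0.2651 × 8.5 = 81.13 kip (transverse, base value).
(i) R_nwl + R_nwt = 310.2 kip; (ii) 0.85 R_nwl + 1.5 R_nwt = 316.4 kip.
R_n = max = 316.4 kip [governs: (ii)]; R_n/Ω = 158.2 kip.

R_n/Ω ≈ 158 kip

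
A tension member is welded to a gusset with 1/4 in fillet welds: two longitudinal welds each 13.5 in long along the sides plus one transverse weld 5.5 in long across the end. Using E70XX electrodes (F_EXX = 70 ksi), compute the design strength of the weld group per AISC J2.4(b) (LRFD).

φR_n ≈ 181 kip

t_e = 0.707 × 0.25 = 0.1767 in.
R_nwl = 0.6 × 70 × 0.1767 × 27 = 200.4 kip (longitudinal, 2 welds).
R_nwt = 0.6 × 70 × 0.1767 × 5.5 = 40.83 kip (transverse, base value).
(i) R_nwl + R_nwt = 241.3 kip; (ii) 0.85 R_nwl + 1.5 R_nwt = 231.6 kip.
R_n = max = 241.3 kip [governs: (i)]; φR_n = 180.9 kip.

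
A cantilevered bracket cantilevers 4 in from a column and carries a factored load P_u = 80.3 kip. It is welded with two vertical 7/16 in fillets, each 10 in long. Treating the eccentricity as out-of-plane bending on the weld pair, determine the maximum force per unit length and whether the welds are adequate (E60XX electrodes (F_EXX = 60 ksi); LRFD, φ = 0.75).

L_w = 2 × 10 = 20 in; section modulus (unit throat) S = 2 × L²/6 = 33.33 in².
Direct shear f_v = P/L_w = 80.3/20 = 4.015 kip/in.
Moment M = P × e = 80.3 × 4 = 321.2 kip·in; bending f_b = M/S = 9.636 kip/in.
f_max = √(f_v² + f_b²) = √(4.015² + 9.636²) = 10.44 kip/in.
φr_n = 0.75 × 0.6 × 60 × (0.707 × 0.4375) = 8.351 kip/in → NOT adequate.

f_max ≈ 10.4 kip/in; NOT adequate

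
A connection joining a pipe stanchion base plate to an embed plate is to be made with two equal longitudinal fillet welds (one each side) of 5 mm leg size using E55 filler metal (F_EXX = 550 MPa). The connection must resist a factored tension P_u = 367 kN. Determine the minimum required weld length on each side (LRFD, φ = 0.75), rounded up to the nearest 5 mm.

Throat t_e = 0.707 × 5 = 3.535 mm.
φr_n = 0.75 × 0.6 × 550 × 3.535 × 10⁻³ = 0.8749 kN/mm.
L_req = P_u / φr_n = 367 / 0.8749 = 419.5 mm total.
Per side: 419.5 / 2 = 209.7 mm.
Round up → use L = 210 mm on each side.

L = 210 mm on each side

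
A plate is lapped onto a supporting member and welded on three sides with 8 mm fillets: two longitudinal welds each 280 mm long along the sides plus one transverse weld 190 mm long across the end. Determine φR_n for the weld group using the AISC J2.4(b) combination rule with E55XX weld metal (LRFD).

E55XX → F_EXX = 550 MPa.
t_e = 0.707 × 8 = 5.656 mm.
R_nwl = 0.6 × 550 × 5.656 × 560 × 10⁻³ = 1045 kN (longitudinal, 2 welds).
R_nwt = 0.6 × 550 × 5.656 × 190 × 10⁻³ = 354.6 kN (transverse, base value).
(i) R_nwl + R_nwt = 1400 kN; (ii) 0.85 R_nwl + 1.5 R_nwt = 1420 kN.
R_n = max = 1420 kN [governs: (ii)]; φR_n = 1065 kN.

φR_n ≈ 1070 kN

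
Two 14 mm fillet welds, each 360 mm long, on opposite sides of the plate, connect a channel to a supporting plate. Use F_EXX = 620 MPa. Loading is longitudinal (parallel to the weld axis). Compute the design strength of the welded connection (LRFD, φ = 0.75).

Effective throat t_e = 0.707 × 14 = 9.898 mm.
Total length L = 720 mm; A_we = 9.898 × 720 = 7127 mm².
F_nw = 0.6 F_EXX = 0.6 × 620 = 372 MPa.
φR_n = 0.75 × 372 × 7127 × 10⁻³ = 1988 kN.

φR_n ≈ 1990 kN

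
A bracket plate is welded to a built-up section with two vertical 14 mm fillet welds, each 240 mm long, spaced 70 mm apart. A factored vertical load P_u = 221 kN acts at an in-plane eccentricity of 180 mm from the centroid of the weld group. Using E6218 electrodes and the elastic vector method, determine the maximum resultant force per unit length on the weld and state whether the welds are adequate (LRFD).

E62XX → F_EXX = 620 MPa.
Total weld length L_w = 480 mm. Treat welds as unit-width lines.
Polar moment about centroid: J = 2[d³/12 + d(b/2)²] = 2[240³/12 + 240×35²] = 2892000 mm³.
Direct shear f_v = P/L_w = 221×10³ / 480 = 460.4 N/mm (vertical).
Torsion M = P·e = 221×10³ × 180 = 39780000 N·mm.
Critical point at (x, y) = (35, 120) from centroid. f_tx = M·y/J = 1651 N/mm; f_ty = M·x/J = 481.4 N/mm.
Resultant f_max = √[f_tx² + (f_v + f_ty)²] = √[1651² + (460.4 + 481.4)²] = 1900 N/mm.
Capacity per unit length: φr_n = 0.75 × 0.6 × 620 × (0.707 × 14) = 2762 N/mm.
1900 ≤ 2762 → adequate.

f_max ≈ 1900 N/mm; adequate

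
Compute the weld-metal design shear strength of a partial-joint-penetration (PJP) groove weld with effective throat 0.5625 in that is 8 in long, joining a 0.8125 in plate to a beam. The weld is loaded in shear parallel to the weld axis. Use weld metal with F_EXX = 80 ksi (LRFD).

Effective throat (given) t_e = 0.5625 in.
A_we = 0.5625 × 8 = 4.5 in².
F_nw = 0.6 F_EXX = 48 ksi.
φR_n = 0.75 × 48 × 4.5 = 162 kip.

φR_n ≈ 162 kip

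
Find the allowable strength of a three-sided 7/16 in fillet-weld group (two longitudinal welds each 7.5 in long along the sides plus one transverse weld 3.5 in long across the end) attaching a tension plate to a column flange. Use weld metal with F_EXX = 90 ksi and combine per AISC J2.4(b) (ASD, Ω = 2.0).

R_n/Ω ≈ 155 kips

t_e = 0.707 × 0.4375 = 0.3093 in.
R_nwl = 0.6 × 90 × 0.3093 × 15 = 250.5 kips (longitudinal, 2 welds).
R_nwt = 0.6 × 90 × 0.3093 × 3.5 = 58.46 kips (transverse, base value).
(i) R_nwl + R_nwt = 309 kips; (ii) 0.85 R_nwl + 1.5 R_nwt = 300.7 kips.
R_n = max = 309 kips [governs: (i)]; R_n/Ω = 154.5 kips.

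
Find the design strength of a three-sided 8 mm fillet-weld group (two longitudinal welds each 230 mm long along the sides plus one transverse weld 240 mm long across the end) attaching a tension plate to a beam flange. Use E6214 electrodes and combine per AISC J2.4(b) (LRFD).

φR_n ≈ 1190 kN

E62XX → F_EXX = 620 MPa.
t_e = 0.707 × 8 = 5.656 mm.
R_nwl = 0.6 × 620 × 5.656 × 460 × 10⁻³ = 967.9 kN (longitudinal, 2 welds).
R_nwt = 0.6 × 620 × 5.656 × 240 × 10⁻³ = 505 kN (transverse, base value).
(i) R_nwl + R_nwt = 1473 kN; (ii) 0.85 R_nwl + 1.5 R_nwt = 1580 kN.
R_n = max = 1580 kN [governs: (ii)]; φR_n = 1185 kN.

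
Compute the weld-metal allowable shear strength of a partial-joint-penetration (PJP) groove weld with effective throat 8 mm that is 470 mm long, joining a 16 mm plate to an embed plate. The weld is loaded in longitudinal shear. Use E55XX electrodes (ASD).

E55XX → F_EXX = 550 MPa.
Effective throat (given) t_e = 8 mm.
A_we = 8 × 470 = 3760 mm².
F_nw = 0.6 F_EXX = 330 MPa.
R_n/Ω = (330 × 3760) / 2.0 × 10⁻³ = 620.4 kN.

R_n/Ω ≈ 620 kN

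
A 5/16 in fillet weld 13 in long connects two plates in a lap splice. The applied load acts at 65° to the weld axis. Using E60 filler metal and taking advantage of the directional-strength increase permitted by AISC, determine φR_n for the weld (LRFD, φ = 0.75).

φR_n ≈ 111 kips

E60XX → F_EXX = 60 ksi.
t_e = 0.707 × 0.3125 = 0.2209 in; A_we = 0.2209 × 13 = 2.872 in².
Directional factor: 1.0 + 0.5 sin^1.5(65°) = 1.431.
F_nw = 0.6 × 60 × 1.431 = 51.53 ksi.
φR_n = 0.75 × 51.53 × 2.872 = 111 kips.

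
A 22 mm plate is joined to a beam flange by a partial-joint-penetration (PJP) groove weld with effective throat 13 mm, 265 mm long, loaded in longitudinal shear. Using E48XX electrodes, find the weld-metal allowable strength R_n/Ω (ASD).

R_n/Ω ≈ 496 kN

E48XX → F_EXX = 480 MPa.
Effective throat (given) t_e = 13 mm.
A_we = 13 × 265 = 3445 mm².
F_nw = 0.6 F_EXX = 288 MPa.
R_n/Ω = (288 × 3445) / 2.0 × 10⁻³ = 496.1 kN.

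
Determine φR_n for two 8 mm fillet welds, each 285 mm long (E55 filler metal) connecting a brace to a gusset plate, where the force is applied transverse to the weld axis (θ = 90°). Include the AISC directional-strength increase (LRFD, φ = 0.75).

φR_n ≈ 1200 kN

E55XX → F_EXX = 550 MPa.
t_e = 0.707 × 8 = 5.656 mm; A_we = 5.656 × 570 = 3224 mm².
Directional factor: 1.0 + 0.5 sin^1.5(90°) = 1.5.
F_nw = 0.6 × 550 × 1.5 = 495 MPa.
φR_n = 0.75 × 495 × 3224 × 10⁻³ = 1197 kN.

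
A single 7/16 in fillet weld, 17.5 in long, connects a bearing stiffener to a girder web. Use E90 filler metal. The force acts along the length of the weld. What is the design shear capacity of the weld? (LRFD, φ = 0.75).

φR_n ≈ 219 kips

E90XX → F_EXX = 90 ksi.
Effective throat t_e = 0.707 × 0.4375 = 0.3093 in.
Total length L = 17.5 in; A_we = 0.3093 × 17.5 = 5.413 in².
F_nw = 0.6 F_EXX = 0.6 × 90 = 54 ksi.
φR_n = 0.75 × 54 × 5.413 = 219.2 kips.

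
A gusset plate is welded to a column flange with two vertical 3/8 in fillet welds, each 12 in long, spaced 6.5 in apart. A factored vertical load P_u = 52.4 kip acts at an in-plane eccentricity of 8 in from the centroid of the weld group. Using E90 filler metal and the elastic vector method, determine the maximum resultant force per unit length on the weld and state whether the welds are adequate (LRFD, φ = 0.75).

f_max ≈ 6.61 kip/in; adequate

E90XX → F_EXX = 90 ksi.
Total weld length L_w = 24 in. Treat welds as unit-width lines.
Polar moment about centroid: J = 2[d³/12 + d(b/2)²] = 2[12³/12 + 12×3.25²] = 541.5 in³.
Direct shear f_v = P/L_w = 52.4 / 24 = 2.183 kip/in (vertical).
Torsion M = P·e = 52.4 × 8 = 419.2 kip·in.
Critical point at (x, y) = (3.25, 6) from centroid. f_tx = M·y/J = 4.645 kip/in; f_ty = M·x/J = 2.516 kip/in.
Resultant f_max = √[f_tx² + (f_v + f_ty)²] = √[4.645² + (2.183 + 2.516)²] = 6.607 kip/in.
Capacity per unit length: φr_n = 0.75 × 0.6 × 90 × (0.707 × 0.375) = 10.74 kip/in.
6.607 ≤ 10.74 → adequate.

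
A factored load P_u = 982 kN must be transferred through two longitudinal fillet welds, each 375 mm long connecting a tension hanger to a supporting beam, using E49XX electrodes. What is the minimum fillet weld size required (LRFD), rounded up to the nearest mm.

E49XX → F_EXX = 490 MPa.
Total weld length L = 750 mm.
Required throat t_e = P_u / (φ × 0.6 F_EXX × L) = 982 / (0.75 × 0.6 × 490 × 750 × 10⁻³) = 5.938 mm.
Required leg w = t_e / 0.707 = 8.399 mm → use 9 mm.

w = 9 mm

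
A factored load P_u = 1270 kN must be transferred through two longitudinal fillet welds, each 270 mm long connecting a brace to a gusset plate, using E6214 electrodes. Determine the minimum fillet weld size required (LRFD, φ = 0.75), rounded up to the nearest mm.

w = 12 mm

E62XX → F_EXX = 620 MPa.
Total weld length L = 540 mm.
Required throat t_e = P_u / (φ × 0.6 F_EXX × L) = 1270 / (0.75 × 0.6 × 620 × 540 × 10⁻³) = 8.43 mm.
Required leg w = t_e / 0.707 = 11.92 mm → use 12 mm.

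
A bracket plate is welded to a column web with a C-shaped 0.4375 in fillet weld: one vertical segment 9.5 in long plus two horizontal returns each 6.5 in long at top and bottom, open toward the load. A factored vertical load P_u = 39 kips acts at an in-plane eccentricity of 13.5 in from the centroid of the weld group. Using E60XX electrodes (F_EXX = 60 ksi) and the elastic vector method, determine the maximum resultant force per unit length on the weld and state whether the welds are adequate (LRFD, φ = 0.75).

Total weld length L_w = 22.5 in. Treat welds as unit-width lines.
Centroid: x̄ = 2×6.5×3.25 / 22.5 = 1.878 in from the vertical weld.
Polar moment about centroid: J = I_x + I_y = [9.5³/12 + 2×6.5×4.75²] + [9.5×1.878² + 2(6.5³/12 + 6.5×1.372²)] = 468.5 in³.
Direct shear f_v = P/L_w = 39 / 22.5 = 1.733 kip/in (vertical).
Torsion M = P·e = 39 × 13.5 = 526.5 kip·in.
Critical point at (x, y) = (4.622, 4.75) from centroid. f_tx = M·y/J = 5.338 kip/in; f_ty = M·x/J = 5.194 kip/in.
Resultant f_max = √[f_tx² + (f_v + f_ty)²] = √[5.338² + (1.733 + 5.194)²] = 8.746 kip/in.
Capacity per unit length: φr_n = 0.75 × 0.6 × 60 × (0.707 × 0.4375) = 8.351 kip/in.
8.746 > 8.351 → NOT adequate.

f_max ≈ 8.75 kip/in; NOT adequate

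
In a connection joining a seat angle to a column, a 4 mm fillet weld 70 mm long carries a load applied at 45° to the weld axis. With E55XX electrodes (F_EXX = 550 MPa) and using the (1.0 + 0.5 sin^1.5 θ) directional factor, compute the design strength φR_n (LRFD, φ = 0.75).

t_e = 0.707 × 4 = 2.828 mm; A_we = 2.828 × 70 = 198 mm².
Directional factor: 1.0 + 0.5 sin^1.5(45°) = 1.297.
F_nw = 0.6 × 550 × 1.297 = 428.1 MPa.
φR_n = 0.75 × 428.1 × 198 × 10⁻³ = 63.56 kN.

φR_n ≈ 63.6 kN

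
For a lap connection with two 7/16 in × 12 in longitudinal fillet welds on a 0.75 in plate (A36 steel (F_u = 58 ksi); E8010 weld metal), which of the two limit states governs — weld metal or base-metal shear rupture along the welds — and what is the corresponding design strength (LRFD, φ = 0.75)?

E80XX → F_EXX = 80 ksi.
t_e = 0.707 × 0.4375 = 0.3093 in; L = 24 in.
Weld metal: φR_n = 0.75 × 0.6 × 80 × 0.3093 × 24 = 267.2 kip.
Base metal (shear rupture): φR_n = 0.75 × 0.6 × 58 × 0.75 × 24 = 469.8 kip.
Governing: weld metal.

φR_n ≈ 267 kip (weld metal governs)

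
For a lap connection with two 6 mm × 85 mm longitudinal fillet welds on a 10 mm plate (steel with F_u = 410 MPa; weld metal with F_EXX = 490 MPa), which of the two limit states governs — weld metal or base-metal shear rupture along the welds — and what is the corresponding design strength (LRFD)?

t_e = 0.707 × 6 = 4.242 mm; L = 170 mm.
Weld metal: φR_n = 0.75 × 0.6 × 490 × 4.242 × 170 × 10⁻³ = 159 kN.
Base metal (shear rupture): φR_n = 0.75 × 0.6 × 410 × 10 × 170 × 10⁻³ = 313.6 kN.
Governing: weld metal.

φR_n ≈ 159 kN (weld metal governs)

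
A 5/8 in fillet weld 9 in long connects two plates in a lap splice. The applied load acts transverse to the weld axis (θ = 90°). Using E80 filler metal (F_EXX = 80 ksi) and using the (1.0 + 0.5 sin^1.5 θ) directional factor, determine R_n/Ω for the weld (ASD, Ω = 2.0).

R_n/Ω ≈ 143 kip

t_e = 0.707 × 0.625 = 0.4419 in; A_we = 0.4419 × 9 = 3.977 in².
Directional factor: 1.0 + 0.5 sin^1.5(90°) = 1.5.
F_nw = 0.6 × 80 × 1.5 = 72 ksi.
R_n/Ω = (72 × 3.977) / 2.0 = 143.2 kip.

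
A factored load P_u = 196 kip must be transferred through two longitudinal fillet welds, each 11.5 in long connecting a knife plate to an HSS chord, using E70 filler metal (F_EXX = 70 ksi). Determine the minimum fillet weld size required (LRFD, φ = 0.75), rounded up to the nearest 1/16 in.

w = 7/16 in

Total weld length L = 23 in.
Required throat t_e = P_u / (φ × 0.6 F_EXX × L) = 196 / (0.75 × 0.6 × 70 × 23) = 0.2705 in.
Required leg w = t_e / 0.707 = 0.3826 in → use 7/16 in.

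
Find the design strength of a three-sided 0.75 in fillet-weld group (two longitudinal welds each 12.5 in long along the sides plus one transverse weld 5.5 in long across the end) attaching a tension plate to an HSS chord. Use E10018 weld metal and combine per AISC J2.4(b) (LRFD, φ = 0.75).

E100XX → F_EXX = 100 ksi.
t_e = 0.707 × 0.75 = 0.5302 in.
R_nwl = 0.6 × 100 × 0.5302 × 25 = 795.4 kip (longitudinal, 2 welds).
R_nwt = 0.6 × 100 × 0.5302 × 5.5 = 175 kip (transverse, base value).
(i) R_nwl + R_nwt = 970.4 kip; (ii) 0.85 R_nwl + 1.5 R_nwt = 938.5 kip.
R_n = max = 970.4 kip [governs: (i)]; φR_n = 727.8 kip.

φR_n ≈ 728 kip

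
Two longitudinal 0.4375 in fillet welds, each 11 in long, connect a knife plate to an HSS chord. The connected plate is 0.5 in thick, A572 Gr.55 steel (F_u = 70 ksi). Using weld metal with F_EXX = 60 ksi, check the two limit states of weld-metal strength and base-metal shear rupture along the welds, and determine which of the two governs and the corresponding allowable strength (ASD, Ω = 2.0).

R_n/Ω ≈ 122 kips (weld metal governs)

t_e = 0.707 × 0.4375 = 0.3093 in; L = 22 in.
Weld metal: R_n/Ω = (1/2.0) × 0.6 × 60 × 0.3093 × 22 = 122.5 kips.
Base metal (shear rupture): R_n/Ω = (1/2.0) × 0.6 × 70 × 0.5 × 22 = 231 kips.
Governing: weld metal.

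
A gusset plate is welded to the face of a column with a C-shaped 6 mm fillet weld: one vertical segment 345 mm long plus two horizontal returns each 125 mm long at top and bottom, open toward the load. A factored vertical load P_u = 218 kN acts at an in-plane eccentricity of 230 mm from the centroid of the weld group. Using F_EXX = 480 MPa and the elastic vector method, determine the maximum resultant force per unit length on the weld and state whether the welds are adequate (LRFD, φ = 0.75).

f_max ≈ 1080 N/mm; NOT adequate

Total weld length L_w = 595 mm. Treat welds as unit-width lines.
Centroid: x̄ = 2×125×62.5 / 595 = 26.26 mm from the vertical weld.
Polar moment about centroid: J = I_x + I_y = [345³/12 + 2×125×172.5²] + [345×26.26² + 2(125³/12 + 125×36.24²)] = 11750000 mm³.
Direct shear f_v = P/L_w = 218×10³ / 595 = 366.4 N/mm (vertical).
Torsion M = P·e = 218×10³ × 230 = 50140000 N·mm.
Critical point at (x, y) = (98.74, 172.5) from centroid. f_tx = M·y/J = 735.9 N/mm; f_ty = M·x/J = 421.2 N/mm.
Resultant f_max = √[f_tx² + (f_v + f_ty)²] = √[735.9² + (366.4 + 421.2)²] = 1078 N/mm.
Capacity per unit length: φr_n = 0.75 × 0.6 × 480 × (0.707 × 6) = 916.3 N/mm.
1078 > 916.3 → NOT adequate.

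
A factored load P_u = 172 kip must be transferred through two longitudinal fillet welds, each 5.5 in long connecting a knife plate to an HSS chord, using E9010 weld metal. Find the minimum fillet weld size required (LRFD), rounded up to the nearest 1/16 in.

E90XX → F_EXX = 90 ksi.
Total weld length L = 11 in.
Required throat t_e = P_u / (φ × 0.6 F_EXX × L) = 172 / (0.75 × 0.6 × 90 × 11) = 0.3861 in.
Required leg w = t_e / 0.707 = 0.5461 in → use 9/16 in.

w = 9/16 in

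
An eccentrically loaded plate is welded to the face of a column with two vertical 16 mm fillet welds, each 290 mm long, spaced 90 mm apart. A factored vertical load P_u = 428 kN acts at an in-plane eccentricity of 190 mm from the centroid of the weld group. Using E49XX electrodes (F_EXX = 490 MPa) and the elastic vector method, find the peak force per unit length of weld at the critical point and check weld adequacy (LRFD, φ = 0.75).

f_max ≈ 2670 N/mm; NOT adequate

Total weld length L_w = 580 mm. Treat welds as unit-width lines.
Polar moment about centroid: J = 2[d³/12 + d(b/2)²] = 2[290³/12 + 290×45²] = 5239000 mm³.
Direct shear f_v = P/L_w = 428×10³ / 580 = 737.9 N/mm (vertical).
Torsion M = P·e = 428×10³ × 190 = 81320000 N·mm.
Critical point at (x, y) = (45, 145) from centroid. f_tx = M·y/J = 2251 N/mm; f_ty = M·x/J = 698.4 N/mm.
Resultant f_max = √[f_tx² + (f_v + f_ty)²] = √[2251² + (737.9 + 698.4)²] = 2670 N/mm.
Capacity per unit length: φr_n = 0.75 × 0.6 × 490 × (0.707 × 16) = 2494 N/mm.
2670 > 2494 → NOT adequate.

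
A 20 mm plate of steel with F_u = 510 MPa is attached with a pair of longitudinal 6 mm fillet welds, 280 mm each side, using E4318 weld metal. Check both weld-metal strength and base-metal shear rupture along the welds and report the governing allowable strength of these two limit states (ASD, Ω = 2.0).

E43XX → F_EXX = 430 MPa.
t_e = 0.707 × 6 = 4.242 mm; L = 560 mm.
Weld metal: R_n/Ω = (1/2.0) × 0.6 × 430 × 4.242 × 560 × 10⁻³ = 306.4 kN.
Base metal (shear rupture): R_n/Ω = (1/2.0) × 0.6 × 510 × 20 × 560 × 10⁻³ = 1714 kN.
Governing: weld metal.

R_n/Ω ≈ 306 kN (weld metal governs)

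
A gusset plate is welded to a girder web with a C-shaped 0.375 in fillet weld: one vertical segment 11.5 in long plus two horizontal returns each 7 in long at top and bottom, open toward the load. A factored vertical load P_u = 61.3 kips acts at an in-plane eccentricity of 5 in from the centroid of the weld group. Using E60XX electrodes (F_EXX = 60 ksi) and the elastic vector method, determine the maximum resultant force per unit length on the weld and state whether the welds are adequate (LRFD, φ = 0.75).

f_max ≈ 5.16 kip/in; adequate

Total weld length L_w = 25.5 in. Treat welds as unit-width lines.
Centroid: x̄ = 2×7×3.5 / 25.5 = 1.922 in from the vertical weld.
Polar moment about centroid: J = I_x + I_y = [11.5³/12 + 2×7×5.75²] + [11.5×1.922² + 2(7³/12 + 7×1.578²)] = 724.1 in³.
Direct shear f_v = P/L_w = 61.3 / 25.5 = 2.404 kip/in (vertical).
Torsion M = P·e = 61.3 × 5 = 306.5 kip·in.
Critical point at (x, y) = (5.078, 5.75) from centroid. f_tx = M·y/J = 2.434 kip/in; f_ty = M·x/J = 2.15 kip/in.
Resultant f_max = √[f_tx² + (f_v + f_ty)²] = √[2.434² + (2.404 + 2.15)²] = 5.163 kip/in.
Capacity per unit length: φr_n = 0.75 × 0.6 × 60 × (0.707 × 0.375) = 7.158 kip/in.
5.163 ≤ 7.158 → adequate.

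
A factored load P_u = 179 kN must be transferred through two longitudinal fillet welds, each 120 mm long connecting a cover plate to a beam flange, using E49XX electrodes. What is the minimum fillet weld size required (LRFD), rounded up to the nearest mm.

w = 5 mm

E49XX → F_EXX = 490 MPa.
Total weld length L = 240 mm.
Required throat t_e = P_u / (φ × 0.6 F_EXX × L) = 179 / (0.75 × 0.6 × 490 × 240 × 10⁻³) = 3.382 mm.
Required leg w = t_e / 0.707 = 4.784 mm → use 5 mm.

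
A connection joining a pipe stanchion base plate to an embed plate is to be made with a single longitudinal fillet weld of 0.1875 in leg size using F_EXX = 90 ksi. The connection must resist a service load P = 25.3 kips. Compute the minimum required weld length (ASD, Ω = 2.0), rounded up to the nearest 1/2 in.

L = 7.5 in

Throat t_e = 0.707 × 0.1875 = 0.1326 in.
r_n/Ω = (0.6 × 90 × 0.1326) / 2.0 = 3.579 kip/in.
L_req = P / (r_n/Ω) = 25.3 / 3.579 = 7.069 in total.
Round up → use L = 7.5 in.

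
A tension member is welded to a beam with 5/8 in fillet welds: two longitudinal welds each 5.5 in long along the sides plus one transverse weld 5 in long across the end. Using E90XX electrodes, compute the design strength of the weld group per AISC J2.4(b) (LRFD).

E90XX → F_EXX = 90 ksi.
t_e = 0.707 × 0.625 = 0.4419 in.
R_nwl = 0.6 × 90 × 0.4419 × 11 = 262.5 kip (longitudinal, 2 welds).
R_nwt = 0.6 × 90 × 0.4419 × 5 = 119.3 kip (transverse, base value).
(i) R_nwl + R_nwt = 381.8 kip; (ii) 0.85 R_nwl + 1.5 R_nwt = 402.1 kip.
R_n = max = 402.1 kip [governs: (ii)]; φR_n = 301.5 kip.

φR_n ≈ 302 kip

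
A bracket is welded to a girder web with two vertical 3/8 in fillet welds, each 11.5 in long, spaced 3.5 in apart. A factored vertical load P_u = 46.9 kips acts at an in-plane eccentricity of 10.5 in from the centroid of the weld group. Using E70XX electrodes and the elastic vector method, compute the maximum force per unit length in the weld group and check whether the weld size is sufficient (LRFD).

E70XX → F_EXX = 70 ksi.
Total weld length L_w = 23 in. Treat welds as unit-width lines.
Polar moment about centroid: J = 2[d³/12 + d(b/2)²] = 2[11.5³/12 + 11.5×1.75²] = 323.9 in³.
Direct shear f_v = P/L_w = 46.9 / 23 = 2.039 kip/in (vertical).
Torsion M = P·e = 46.9 × 10.5 = 492.45 kip·in.
Critical point at (x, y) = (1.75, 5.75) from centroid. f_tx = M·y/J = 8.742 kip/in; f_ty = M·x/J = 2.661 kip/in.
Resultant f_max = √[f_tx² + (f_v + f_ty)²] = √[8.742² + (2.039 + 2.661)²] = 9.925 kip/in.
Capacity per unit length: φr_n = 0.75 × 0.6 × 70 × (0.707 × 0.375) = 8.351 kip/in.
9.925 > 8.351 → NOT adequate.

f_max ≈ 9.92 kip/in; NOT adequate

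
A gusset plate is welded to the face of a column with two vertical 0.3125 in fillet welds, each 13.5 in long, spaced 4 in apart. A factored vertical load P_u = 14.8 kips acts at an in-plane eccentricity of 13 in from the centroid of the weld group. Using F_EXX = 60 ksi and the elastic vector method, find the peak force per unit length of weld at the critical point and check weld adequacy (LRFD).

Total weld length L_w = 27 in. Treat welds as unit-width lines.
Polar moment about centroid: J = 2[d³/12 + d(b/2)²] = 2[13.5³/12 + 13.5×2²] = 518.1 in³.
Direct shear f_v = P/L_w = 14.8 / 27 = 0.5481 kip/in (vertical).
Torsion M = P·e = 14.8 × 13 = 192.4 kip·in.
Critical point at (x, y) = (2, 6.75) from centroid. f_tx = M·y/J = 2.507 kip/in; f_ty = M·x/J = 0.7428 kip/in.
Resultant f_max = √[f_tx² + (f_v + f_ty)²] = √[2.507² + (0.5481 + 0.7428)²] = 2.82 kip/in.
Capacity per unit length: φr_n = 0.75 × 0.6 × 60 × (0.707 × 0.3125) = 5.965 kip/in.
2.82 ≤ 5.965 → adequate.

f_max ≈ 2.82 kip/in; adequate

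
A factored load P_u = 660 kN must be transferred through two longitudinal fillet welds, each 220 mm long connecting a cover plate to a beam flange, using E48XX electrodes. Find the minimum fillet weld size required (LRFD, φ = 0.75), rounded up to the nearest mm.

w = 10 mm

E48XX → F_EXX = 480 MPa.
Total weld length L = 440 mm.
Required throat t_e = P_u / (φ × 0.6 F_EXX × L) = 660 / (0.75 × 0.6 × 480 × 440 × 10⁻³) = 6.944 mm.
Required leg w = t_e / 0.707 = 9.822 mm → use 10 mm.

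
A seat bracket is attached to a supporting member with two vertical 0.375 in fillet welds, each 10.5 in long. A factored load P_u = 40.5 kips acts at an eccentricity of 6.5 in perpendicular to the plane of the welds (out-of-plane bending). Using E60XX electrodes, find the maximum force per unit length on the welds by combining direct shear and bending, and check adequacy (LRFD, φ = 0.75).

f_max ≈ 7.42 kip/in; NOT adequate

E60XX → F_EXX = 60 ksi.
L_w = 2 × 10.5 = 21 in; section modulus (unit throat) S = 2 × L²/6 = 36.75 in².
Direct shear f_v = P/L_w = 40.5/21 = 1.929 kip/in.
Moment M = P × e = 40.5 × 6.5 = 263.25 kip·in; bending f_b = M/S = 7.163 kip/in.
f_max = √(f_v² + f_b²) = √(1.929² + 7.163²) = 7.418 kip/in.
φr_n = 0.75 × 0.6 × 60 × (0.707 × 0.375) = 7.158 kip/in → NOT adequate.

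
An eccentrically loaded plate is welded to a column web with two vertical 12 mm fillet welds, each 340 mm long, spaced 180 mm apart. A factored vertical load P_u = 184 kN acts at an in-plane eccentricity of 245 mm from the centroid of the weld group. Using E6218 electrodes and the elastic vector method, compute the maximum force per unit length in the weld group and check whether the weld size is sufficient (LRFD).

E62XX → F_EXX = 620 MPa.
Total weld length L_w = 680 mm. Treat welds as unit-width lines.
Polar moment about centroid: J = 2[d³/12 + d(b/2)²] = 2[340³/12 + 340×90²] = 12060000 mm³.
Direct shear f_v = P/L_w = 184×10³ / 680 = 270.6 N/mm (vertical).
Torsion M = P·e = 184×10³ × 245 = 45080000 N·mm.
Critical point at (x, y) = (90, 170) from centroid. f_tx = M·y/J = 635.5 N/mm; f_ty = M·x/J = 336.5 N/mm.
Resultant f_max = √[f_tx² + (f_v + f_ty)²] = √[635.5² + (270.6 + 336.5)²] = 878.9 N/mm.
Capacity per unit length: φr_n = 0.75 × 0.6 × 620 × (0.707 × 12) = 2367 N/mm.
878.9 ≤ 2367 → adequate.

f_max ≈ 879 N/mm; adequate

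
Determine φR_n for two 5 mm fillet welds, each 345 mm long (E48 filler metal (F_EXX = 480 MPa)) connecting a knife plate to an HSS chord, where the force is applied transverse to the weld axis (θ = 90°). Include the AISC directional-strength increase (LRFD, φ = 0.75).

φR_n ≈ 790 kN

t_e = 0.707 × 5 = 3.535 mm; A_we = 3.535 × 690 = 2439 mm².
Directional factor: 1.0 + 0.5 sin^1.5(90°) = 1.5.
F_nw = 0.6 × 480 × 1.5 = 432 MPa.
φR_n = 0.75 × 432 × 2439 × 10⁻³ = 790.3 kN.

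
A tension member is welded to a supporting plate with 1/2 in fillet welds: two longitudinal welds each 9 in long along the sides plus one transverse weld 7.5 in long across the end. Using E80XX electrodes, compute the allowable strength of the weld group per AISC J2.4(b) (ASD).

E80XX → F_EXX = 80 ksi.
t_e = 0.707 × 0.5 = 0.3535 in.
R_nwl = 0.6 × 80 × 0.3535 × 18 = 305.4 kip (longitudinal, 2 welds).
R_nwt = 0.6 × 80 × 0.3535 × 7.5 = 127.3 kip (transverse, base value).
(i) R_nwl + R_nwt = 432.7 kip; (ii) 0.85 R_nwl + 1.5 R_nwt = 450.5 kip.
R_n = max = 450.5 kip [governs: (ii)]; R_n/Ω = 225.3 kip.

R_n/Ω ≈ 225 kip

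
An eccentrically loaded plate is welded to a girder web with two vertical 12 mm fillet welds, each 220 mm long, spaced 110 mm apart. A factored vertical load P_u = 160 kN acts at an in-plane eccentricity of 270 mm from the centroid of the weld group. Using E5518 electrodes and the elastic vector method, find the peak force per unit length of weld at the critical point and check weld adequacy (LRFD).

E55XX → F_EXX = 550 MPa.
Total weld length L_w = 440 mm. Treat welds as unit-width lines.
Polar moment about centroid: J = 2[d³/12 + d(b/2)²] = 2[220³/12 + 220×55²] = 3106000 mm³.
Direct shear f_v = P/L_w = 160×10³ / 440 = 363.6 N/mm (vertical).
Torsion M = P·e = 160×10³ × 270 = 43200000 N·mm.
Critical point at (x, y) = (55, 110) from centroid. f_tx = M·y/J = 1530 N/mm; f_ty = M·x/J = 765.1 N/mm.
Resultant f_max = √[f_tx² + (f_v + f_ty)²] = √[1530² + (363.6 + 765.1)²] = 1901 N/mm.
Capacity per unit length: φr_n = 0.75 × 0.6 × 550 × (0.707 × 12) = 2100 N/mm.
1901 ≤ 2100 → adequate.

f_max ≈ 1900 N/mm; adequate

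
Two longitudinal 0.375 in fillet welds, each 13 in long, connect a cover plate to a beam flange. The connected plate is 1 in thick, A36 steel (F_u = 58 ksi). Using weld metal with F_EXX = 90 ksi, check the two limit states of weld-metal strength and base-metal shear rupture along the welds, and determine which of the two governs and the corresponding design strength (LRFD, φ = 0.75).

t_e = 0.707 × 0.375 = 0.2651 in; L = 26 in.
Weld metal: φR_n = 0.75 × 0.6 × 90 × 0.2651 × 26 = 279.2 kip.
Base metal (shear rupture): φR_n = 0.75 × 0.6 × 58 × 1 × 26 = 678.6 kip.
Governing: weld metal.

φR_n ≈ 279 kip (weld metal governs)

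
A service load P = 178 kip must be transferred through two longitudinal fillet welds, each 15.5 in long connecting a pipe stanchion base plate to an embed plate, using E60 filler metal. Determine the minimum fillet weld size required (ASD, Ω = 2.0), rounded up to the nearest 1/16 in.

w = 1/2 in

E60XX → F_EXX = 60 ksi.
Total weld length L = 31 in.
Required throat t_e = P × Ω / (0.6 F_EXX × L) = 178 × 2.0 / (0.6 × 60 × 31) = 0.319 in.
Required leg w = t_e / 0.707 = 0.4512 in → use 1/2 in.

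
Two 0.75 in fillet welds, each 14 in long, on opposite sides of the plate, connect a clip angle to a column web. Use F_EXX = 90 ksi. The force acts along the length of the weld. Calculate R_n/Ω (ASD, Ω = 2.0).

R_n/Ω ≈ 401 kips

Effective throat t_e = 0.707 × 0.75 = 0.5302 in.
Total length L = 28 in; A_we = 0.5302 × 28 = 14.85 in².
F_nw = 0.6 F_EXX = 0.6 × 90 = 54 ksi.
R_n = 54 × 14.85 = 801.7 kips; R_n/Ω = 801.7/2.0 = 400.9 kips.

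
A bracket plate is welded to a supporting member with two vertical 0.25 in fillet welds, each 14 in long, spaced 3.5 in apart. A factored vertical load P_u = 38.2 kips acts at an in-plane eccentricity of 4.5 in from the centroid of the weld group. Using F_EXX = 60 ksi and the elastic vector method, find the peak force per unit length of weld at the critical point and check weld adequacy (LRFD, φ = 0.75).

Total weld length L_w = 28 in. Treat welds as unit-width lines.
Polar moment about centroid: J = 2[d³/12 + d(b/2)²] = 2[14³/12 + 14×1.75²] = 543.1 in³.
Direct shear f_v = P/L_w = 38.2 / 28 = 1.364 kip/in (vertical).
Torsion M = P·e = 38.2 × 4.5 = 171.9 kip·in.
Critical point at (x, y) = (1.75, 7) from centroid. f_tx = M·y/J = 2.216 kip/in; f_ty = M·x/J = 0.5539 kip/in.
Resultant f_max = √[f_tx² + (f_v + f_ty)²] = √[2.216² + (1.364 + 0.5539)²] = 2.931 kip/in.
Capacity per unit length: φr_n = 0.75 × 0.6 × 60 × (0.707 × 0.25) = 4.772 kip/in.
2.931 ≤ 4.772 → adequate.

f_max ≈ 2.93 kip/in; adequate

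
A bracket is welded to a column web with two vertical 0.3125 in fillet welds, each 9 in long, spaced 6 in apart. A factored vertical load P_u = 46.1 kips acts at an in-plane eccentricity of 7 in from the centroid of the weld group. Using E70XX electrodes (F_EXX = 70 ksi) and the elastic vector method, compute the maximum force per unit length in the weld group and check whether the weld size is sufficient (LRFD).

Total weld length L_w = 18 in. Treat welds as unit-width lines.
Polar moment about centroid: J = 2[d³/12 + d(b/2)²] = 2[9³/12 + 9×3²] = 283.5 in³.
Direct shear f_v = P/L_w = 46.1 / 18 = 2.561 kip/in (vertical).
Torsion M = P·e = 46.1 × 7 = 322.7 kip·in.
Critical point at (x, y) = (3, 4.5) from centroid. f_tx = M·y/J = 5.122 kip/in; f_ty = M·x/J = 3.415 kip/in.
Resultant f_max = √[f_tx² + (f_v + f_ty)²] = √[5.122² + (2.561 + 3.415)²] = 7.871 kip/in.
Capacity per unit length: φr_n = 0.75 × 0.6 × 70 × (0.707 × 0.3125) = 6.96 kip/in.
7.871 > 6.96 → NOT adequate.

f_max ≈ 7.87 kip/in; NOT adequate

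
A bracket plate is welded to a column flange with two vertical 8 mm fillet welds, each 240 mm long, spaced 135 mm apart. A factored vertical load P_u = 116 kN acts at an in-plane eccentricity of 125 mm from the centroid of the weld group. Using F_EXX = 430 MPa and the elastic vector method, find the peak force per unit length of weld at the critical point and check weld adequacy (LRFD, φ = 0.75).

Total weld length L_w = 480 mm. Treat welds as unit-width lines.
Polar moment about centroid: J = 2[d³/12 + d(b/2)²] = 2[240³/12 + 240×67.5²] = 4491000 mm³.
Direct shear f_v = P/L_w = 116×10³ / 480 = 241.7 N/mm (vertical).
Torsion M = P·e = 116×10³ × 125 = 14500000 N·mm.
Critical point at (x, y) = (67.5, 120) from centroid. f_tx = M·y/J = 387.4 N/mm; f_ty = M·x/J = 217.9 N/mm.
Resultant f_max = √[f_tx² + (f_v + f_ty)²] = √[387.4² + (241.7 + 217.9)²] = 601.1 N/mm.
Capacity per unit length: φr_n = 0.75 × 0.6 × 430 × (0.707 × 8) = 1094 N/mm.
601.1 ≤ 1094 → adequate.

f_max ≈ 601 N/mm; adequate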